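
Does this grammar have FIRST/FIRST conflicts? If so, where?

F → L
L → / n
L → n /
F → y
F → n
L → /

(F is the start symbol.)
A FIRST/FIRST conflict occurs when two productions N → α and N → β for the same non-terminal have FIRST(α) ∩ FIRST(β) ≠ ∅ (with ε ∈ FIRST of a nullable right-hand side, so two nullable alternatives also conflict).

FIRST sets of the non-terminals at (or reachable through a nullable prefix from) the front of some alternative:
  FIRST(L) = { '/', 'n' }

Productions for F:
  F → L: FIRST = { '/', 'n' }
  F → y: FIRST = { 'y' }
  F → n: FIRST = { 'n' }
Productions for L:
  L → / n: FIRST = { '/' }
  L → n /: FIRST = { 'n' }
  L → /: FIRST = { '/' }

Conflict for F: F → L and F → n
  Overlap: { 'n' }
Conflict for L: L → / n and L → /
  Overlap: { '/' }

Answer: Yes. F → L / F → n on { 'n' }; L → '/' n / L → '/' on { '/' }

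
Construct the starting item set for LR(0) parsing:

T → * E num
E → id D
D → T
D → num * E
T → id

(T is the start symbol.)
First, augment the grammar with T' → T
I₀ = CLOSURE({ [T' → . T] }):
  [T' → . T] has the dot before T: add [T → . * E num], [T → . id]
No further items can be added.

I₀ = { [T → . * E num], [T → . id], [T' → . T] }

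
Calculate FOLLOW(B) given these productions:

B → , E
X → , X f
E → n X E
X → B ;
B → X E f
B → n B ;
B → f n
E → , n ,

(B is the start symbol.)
{ $, ';' }

To compute FOLLOW(B), find every occurrence of B on a right-hand side N → α B β: add FIRST(β) \ {ε}, and if β is empty or nullable also add FOLLOW(N). Iterate to a fixed point.

B is the start symbol, so $ ∈ FOLLOW(B).
In X → B ;: B is followed by ';', add FIRST(';') \ {ε} = { ';' }
In B → n B ;: B is followed by ';', add FIRST(';') \ {ε} = { ';' }

Taking the union: FOLLOW(B) = { $, ';' }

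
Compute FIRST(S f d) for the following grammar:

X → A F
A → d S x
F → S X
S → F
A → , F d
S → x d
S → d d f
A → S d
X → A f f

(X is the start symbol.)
{ 'd', 'x' }

FIRST sets of the non-terminals involved (from the grammar, by fixed-point iteration):
  FIRST(S) = { 'd', 'x' }

To compute FIRST(S f d), process the symbols left to right:
Symbol S is a non-terminal. Add FIRST(S) \ {ε} = { 'd', 'x' }
S is not nullable (ε ∉ FIRST(S)), so stop here.
FIRST(S f d) = { 'd', 'x' }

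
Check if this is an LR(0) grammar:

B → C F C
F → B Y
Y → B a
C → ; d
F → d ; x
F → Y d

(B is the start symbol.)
Yes, the grammar is LR(0)

A grammar is LR(0) if no state in the canonical LR(0) collection has:
  - both a shift item (dot before a terminal) and a complete item (shift-reduce conflict), or
  - two or more complete items (reduce-reduce conflict; the accept item [B' → B .] counts as a complete item here).

Augment with B' → B and build the canonical LR(0) collection (I0 = CLOSURE({[B' → . B]}), then GOTO on every symbol after a dot until no new states appear). It has 16 states:
  I0: { [B → . C F C], [B' → . B], [C → . ; d] }  — shift
  I1: { [C → ; . d] }  — shift
  I2: { [B' → B .] }  — accept
  I3: { [B → . C F C], [B → C . F C], [C → . ; d], [F → . B Y], [F → . Y d], [F → . d ; x], [Y → . B a] }  — shift
  I4: { [B → . C F C], [C → . ; d], [F → B . Y], [Y → . B a], [Y → B . a] }  — shift
  I5: { [B → C F . C], [C → . ; d] }  — shift
  I6: { [F → Y . d] }  — shift
  I7: { [F → d . ; x] }  — shift
  I8: { [F → d ; . x] }  — shift
  I9: { [F → d ; x .] }  — reduce
  I10: { [F → Y d .] }  — reduce
  I11: { [B → C F C .] }  — reduce
  I12: { [Y → B . a] }  — shift
  I13: { [F → B Y .] }  — reduce
  I14: { [Y → B a .] }  — reduce
  I15: { [C → ; d .] }  — reduce

Every state is either a pure shift/goto state or contains exactly one complete item and nothing to shift — no conflicts. The grammar is LR(0).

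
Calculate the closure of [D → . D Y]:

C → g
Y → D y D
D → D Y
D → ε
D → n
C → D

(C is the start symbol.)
{ [D → . D Y], [D → . n], [D → .] }

To compute CLOSURE, for each item [A → α.Bβ] where B is a non-terminal, add [B → .γ] for all productions B → γ; repeat for the newly added items until nothing changes.

Start with: [D → . D Y]
  [D → . D Y] has the dot before D: add [D → .], [D → . n]
No further items can be added.

CLOSURE = { [D → . D Y], [D → . n], [D → .] }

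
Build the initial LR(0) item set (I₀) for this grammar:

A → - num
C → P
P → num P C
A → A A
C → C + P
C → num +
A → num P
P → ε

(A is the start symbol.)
{ [A → . - num], [A → . A A], [A → . num P], [A' → . A] }

First, augment the grammar with A' → A
I₀ = CLOSURE({ [A' → . A] }):
  [A' → . A] has the dot before A: add [A → . - num], [A → . A A], [A → . num P]
No further items can be added.

I₀ = { [A → . - num], [A → . A A], [A → . num P], [A' → . A] }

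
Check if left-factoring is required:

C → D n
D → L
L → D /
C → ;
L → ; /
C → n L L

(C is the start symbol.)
Left-factoring is needed when two productions for the same non-terminal
share a common prefix on the right-hand side.

Productions for C:
  C → D n
  C → ;
  C → n L L
Productions for L:
  L → D /
  L → ; /

No common prefixes found.

Answer: No, left-factoring is not needed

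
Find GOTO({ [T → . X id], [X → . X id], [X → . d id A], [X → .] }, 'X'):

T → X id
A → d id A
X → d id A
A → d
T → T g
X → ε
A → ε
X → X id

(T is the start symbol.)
{ [T → X . id], [X → X . id] }

GOTO(I, 'X') = CLOSURE({ [A → αX.β] : [A → α.Xβ] ∈ I, X = 'X' })

Items with dot before 'X', with the dot advanced:
  [T → . X id] → [T → X . id]
  [X → . X id] → [X → X . id]
Closure adds nothing (no advanced item has the dot before a non-terminal).

GOTO = { [T → X . id], [X → X . id] }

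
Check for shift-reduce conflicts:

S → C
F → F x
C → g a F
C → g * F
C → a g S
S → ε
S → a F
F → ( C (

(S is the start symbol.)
Yes — I0: [S → .] vs [C → . a g S]; I8: [C → g a F .] vs [F → F . x]; I12: [S → .] vs [C → . a g S]; I15: [C → g * F .] vs [F → F . x]; I16: [S → a F .] vs [F → F . x]

A shift-reduce conflict occurs when an LR(0) state has both:
  - a complete (reduce) item [A → α .] (dot at the end), and
  - a shift item [B → β . c γ] (dot before a terminal).

Augment with S' → S and build the canonical LR(0) collection (I0 = CLOSURE({[S' → . S]}), then GOTO on every symbol after a dot until no new states appear). It has 17 states:
  I0: { [C → . a g S], [C → . g * F], [C → . g a F], [S → . C], [S → . a F], [S → .], [S' → . S] }  — shift, reduce
  I1: { [S → C .] }  — reduce
  I2: { [S' → S .] }  — accept
  I3: { [C → a . g S], [F → . ( C (], [F → . F x], [S → a . F] }  — shift
  I4: { [C → g . * F], [C → g . a F] }  — shift
  I5: { [C → g * . F], [F → . ( C (], [F → . F x] }  — shift
  I6: { [C → g a . F], [F → . ( C (], [F → . F x] }  — shift
  I7: { [C → . a g S], [C → . g * F], [C → . g a F], [F → ( . C (] }  — shift
  I8: { [C → g a F .], [F → F . x] }  — shift, reduce
  I9: { [F → F x .] }  — reduce
  I10: { [F → ( C . (] }  — shift
  I11: { [C → a . g S] }  — shift
  I12: { [C → . a g S], [C → . g * F], [C → . g a F], [C → a g . S], [S → . C], [S → . a F], [S → .] }  — shift, reduce
  I13: { [C → a g S .] }  — reduce
  I14: { [F → ( C ( .] }  — reduce
  I15: { [C → g * F .], [F → F . x] }  — shift, reduce
  I16: { [F → F . x], [S → a F .] }  — shift, reduce

I0 contains reduce item [S → .] and shift items [C → . a g S], [C → . g * F], [C → . g a F], [S → . a F] — shift-reduce conflict.
I8 contains reduce item [C → g a F .] and shift item [F → F . x] — shift-reduce conflict.
I12 contains reduce item [S → .] and shift items [C → . a g S], [C → . g * F], [C → . g a F], [S → . a F] — shift-reduce conflict.
I15 contains reduce item [C → g * F .] and shift item [F → F . x] — shift-reduce conflict.
I16 contains reduce item [S → a F .] and shift item [F → F . x] — shift-reduce conflict.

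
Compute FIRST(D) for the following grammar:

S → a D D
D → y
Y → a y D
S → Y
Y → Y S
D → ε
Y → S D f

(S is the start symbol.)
To compute FIRST(D), examine every production with D on the left-hand side, reading each right-hand side left to right until a non-nullable symbol is reached.

From D → y:
  - y is a terminal: add 'y' and stop
From D → ε:
  - ε-production, so ε ∈ FIRST(D)

Collecting: FIRST(D) = { 'y', ε }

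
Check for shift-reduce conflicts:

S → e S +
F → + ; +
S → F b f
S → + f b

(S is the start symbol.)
No shift-reduce conflicts

Augment with S' → S and build the canonical LR(0) collection (I0 = CLOSURE({[S' → . S]}), then GOTO on every symbol after a dot until no new states appear). It has 13 states:
  I0: { [F → . + ; +], [S → . + f b], [S → . F b f], [S → . e S +], [S' → . S] }  — shift
  I1: { [F → + . ; +], [S → + . f b] }  — shift
  I2: { [S → F . b f] }  — shift
  I3: { [S' → S .] }  — accept
  I4: { [F → . + ; +], [S → . + f b], [S → . F b f], [S → . e S +], [S → e . S +] }  — shift
  I5: { [S → e S . +] }  — shift
  I6: { [S → e S + .] }  — reduce
  I7: { [S → F b . f] }  — shift
  I8: { [S → F b f .] }  — reduce
  I9: { [F → + ; . +] }  — shift
  I10: { [S → + f . b] }  — shift
  I11: { [S → + f b .] }  — reduce
  I12: { [F → + ; + .] }  — reduce

No state contains both a complete item and a shift item.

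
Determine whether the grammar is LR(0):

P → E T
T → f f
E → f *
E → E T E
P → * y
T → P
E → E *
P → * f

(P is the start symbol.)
No. Shift-reduce conflict between [E → E * .] and [P → * . f]

A grammar is LR(0) if no state in the canonical LR(0) collection has:
  - both a shift item (dot before a terminal) and a complete item (shift-reduce conflict), or
  - two or more complete items (reduce-reduce conflict; the accept item [P' → P .] counts as a complete item here).

Augment with P' → P and build the canonical LR(0) collection (I0 = CLOSURE({[P' → . P]}), then GOTO on every symbol after a dot until no new states appear). It has 15 states:
  I0: { [E → . E *], [E → . E T E], [E → . f *], [P → . * f], [P → . * y], [P → . E T], [P' → . P] }  — shift
  I1: { [P → * . f], [P → * . y] }  — shift
  I2: { [E → . E *], [E → . E T E], [E → . f *], [E → E . *], [E → E . T E], [P → . * f], [P → . * y], [P → . E T], [P → E . T], [T → . P], [T → . f f] }  — shift
  I3: { [P' → P .] }  — accept
  I4: { [E → f . *] }  — shift
  I5: { [E → f * .] }  — reduce
  I6: { [E → E * .], [P → * . f], [P → * . y] }  — shift, reduce
  I7: { [T → P .] }  — reduce
  I8: { [E → . E *], [E → . E T E], [E → . f *], [E → E T . E], [P → E T .] }  — shift, reduce
  I9: { [E → f . *], [T → f . f] }  — shift
  I10: { [T → f f .] }  — reduce
  I11: { [E → . E *], [E → . E T E], [E → . f *], [E → E . *], [E → E . T E], [E → E T E .], [P → . * f], [P → . * y], [P → . E T], [T → . P], [T → . f f] }  — shift, reduce
  I12: { [E → . E *], [E → . E T E], [E → . f *], [E → E T . E] }  — shift
  I13: { [P → * f .] }  — reduce
  I14: { [P → * y .] }  — reduce

Conflict in state I6:
  Shift-reduce conflict between [E → E * .] and [P → * . f]
So the grammar is NOT LR(0).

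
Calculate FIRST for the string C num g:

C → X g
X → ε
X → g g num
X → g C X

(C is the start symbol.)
FIRST sets of the non-terminals involved (from the grammar, by fixed-point iteration):
  FIRST(C) = { 'g' }

To compute FIRST(C num g), process the symbols left to right:
Symbol C is a non-terminal. Add FIRST(C) \ {ε} = { 'g' }
C is not nullable (ε ∉ FIRST(C)), so stop here.
FIRST(C num g) = { 'g' }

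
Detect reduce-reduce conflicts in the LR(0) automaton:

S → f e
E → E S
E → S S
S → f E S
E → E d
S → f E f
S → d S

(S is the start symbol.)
Yes — I8: [E → E S .] vs [S → f E S .]

A reduce-reduce conflict occurs when an LR(0) state has two complete items [A → α .] and [B → β .] — both call for a reduction, and with no lookahead the parser cannot choose between them.

Augment with S' → S and build the canonical LR(0) collection (I0 = CLOSURE({[S' → . S]}), then GOTO on every symbol after a dot until no new states appear). It has 12 states:
  I0: { [S → . d S], [S → . f E S], [S → . f E f], [S → . f e], [S' → . S] }  — shift
  I1: { [S' → S .] }  — accept
  I2: { [S → . d S], [S → . f E S], [S → . f E f], [S → . f e], [S → d . S] }  — shift
  I3: { [E → . E S], [E → . E d], [E → . S S], [S → . d S], [S → . f E S], [S → . f E f], [S → . f e], [S → f . E S], [S → f . E f], [S → f . e] }  — shift
  I4: { [E → E . S], [E → E . d], [S → . d S], [S → . f E S], [S → . f E f], [S → . f e], [S → f E . S], [S → f E . f] }  — shift
  I5: { [E → S . S], [S → . d S], [S → . f E S], [S → . f E f], [S → . f e] }  — shift
  I6: { [S → f e .] }  — reduce
  I7: { [E → S S .] }  — reduce
  I8: { [E → E S .], [S → f E S .] }  — 2 reduces
  I9: { [E → E d .], [S → . d S], [S → . f E S], [S → . f E f], [S → . f e], [S → d . S] }  — shift, reduce
  I10: { [E → . E S], [E → . E d], [E → . S S], [S → . d S], [S → . f E S], [S → . f E f], [S → . f e], [S → f . E S], [S → f . E f], [S → f . e], [S → f E f .] }  — shift, reduce
  I11: { [S → d S .] }  — reduce

I8 contains complete items [E → E S .], [S → f E S .] — reduce-reduce conflict.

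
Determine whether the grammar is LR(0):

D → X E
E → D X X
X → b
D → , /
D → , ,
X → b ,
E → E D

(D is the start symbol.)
Augment with D' → D and build the canonical LR(0) collection (I0 = CLOSURE({[D' → . D]}), then GOTO on every symbol after a dot until no new states appear). It has 13 states:
  I0: { [D → . , ,], [D → . , /], [D → . X E], [D' → . D], [X → . b ,], [X → . b] }  — shift
  I1: { [D → , . ,], [D → , . /] }  — shift
  I2: { [D' → D .] }  — accept
  I3: { [D → . , ,], [D → . , /], [D → . X E], [D → X . E], [E → . D X X], [E → . E D], [X → . b ,], [X → . b] }  — shift
  I4: { [X → b . ,], [X → b .] }  — shift, reduce
  I5: { [X → b , .] }  — reduce
  I6: { [E → D . X X], [X → . b ,], [X → . b] }  — shift
  I7: { [D → . , ,], [D → . , /], [D → . X E], [D → X E .], [E → E . D], [X → . b ,], [X → . b] }  — shift, reduce
  I8: { [E → E D .] }  — reduce
  I9: { [E → D X . X], [X → . b ,], [X → . b] }  — shift
  I10: { [E → D X X .] }  — reduce
  I11: { [D → , , .] }  — reduce
  I12: { [D → , / .] }  — reduce

Conflict in state I4:
  Shift-reduce conflict between [X → b .] and [X → b . ,]
So the grammar is NOT LR(0).

Answer: No. Shift-reduce conflict between [X → b .] and [X → b . ,]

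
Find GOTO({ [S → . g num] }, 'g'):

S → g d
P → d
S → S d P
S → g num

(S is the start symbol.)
{ [S → g . num] }

GOTO(I, 'g') = CLOSURE({ [A → αX.β] : [A → α.Xβ] ∈ I, X = 'g' })

Items with dot before 'g', with the dot advanced:
  [S → . g num] → [S → g . num]
Closure adds nothing (no advanced item has the dot before a non-terminal).

GOTO = { [S → g . num] }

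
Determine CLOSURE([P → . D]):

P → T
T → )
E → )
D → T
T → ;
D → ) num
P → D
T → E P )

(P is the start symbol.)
Start with: [P → . D]
  [P → . D] has the dot before D: add [D → . T], [D → . ) num]
  [D → . T] has the dot before T: add [T → . )], [T → . ;], [T → . E P )]
  [T → . E P )] has the dot before E: add [E → . )]
No further items can be added.

CLOSURE = { [D → . ) num], [D → . T], [E → . )], [P → . D], [T → . )], [T → . ;], [T → . E P )] }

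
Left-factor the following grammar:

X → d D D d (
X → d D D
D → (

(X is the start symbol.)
X → d D D X'
X' → d (
X' → ε
D → (

Left-factoring transforms A → αβ₁ | αβ₂ into A → αA' and A' → β₁ | β₂
(α is the longest common prefix among the alternatives). Repeat until
no nonterminal has two alternatives with a common prefix.

Round 1: X has alternatives sharing prefix 'd D D'. Introduce X': X → d D D X'
  Add: X' → d (
  Add: X' → ε

No remaining common prefixes — done.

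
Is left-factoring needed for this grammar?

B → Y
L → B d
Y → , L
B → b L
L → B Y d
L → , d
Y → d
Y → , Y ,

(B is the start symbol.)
Yes, L has productions with common prefix 'B'; Y has productions with common prefix ','

Left-factoring is needed when two productions for the same non-terminal
share a common prefix on the right-hand side.

Productions for B:
  B → Y
  B → b L
Productions for L:
  L → B d
  L → B Y d
  L → , d
Productions for Y:
  Y → , L
  Y → d
  Y → , Y ,

Found common prefix 'B' in productions for L
Found common prefix ',' in productions for Y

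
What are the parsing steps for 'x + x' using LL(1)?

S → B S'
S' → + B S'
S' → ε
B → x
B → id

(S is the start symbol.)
Stack is shown with the top on the left.

Stack     Input    Action
-------------------------
S $       x + x $  output S → B S'
B S' $    x + x $  output B → x
x S' $    x + x $  match 'x'
S' $      + x $    output S' → + B S'
+ B S' $  + x $    match '+'
B S' $    x $      output B → x
x S' $    x $      match 'x'
S' $      $        output S' → ε
$         $        accept

The string is accepted.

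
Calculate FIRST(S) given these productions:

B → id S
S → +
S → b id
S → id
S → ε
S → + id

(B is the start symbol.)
{ '+', 'b', 'id', ε }

To compute FIRST(S), examine every production with S on the left-hand side, reading each right-hand side left to right until a non-nullable symbol is reached.

From S → +:
  - '+' is a terminal: add '+' and stop
From S → b id:
  - b is a terminal: add 'b' and stop
From S → id:
  - id is a terminal: add 'id' and stop
From S → ε:
  - ε-production, so ε ∈ FIRST(S)
From S → + id:
  - '+' is a terminal: add '+' and stop

Collecting: FIRST(S) = { '+', 'b', 'id', ε }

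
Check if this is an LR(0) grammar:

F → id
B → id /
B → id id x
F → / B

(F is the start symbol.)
A grammar is LR(0) if no state in the canonical LR(0) collection has:
  - both a shift item (dot before a terminal) and a complete item (shift-reduce conflict), or
  - two or more complete items (reduce-reduce conflict; the accept item [F' → F .] counts as a complete item here).

Augment with F' → F and build the canonical LR(0) collection (I0 = CLOSURE({[F' → . F]}), then GOTO on every symbol after a dot until no new states appear). It has 9 states:
  I0: { [F → . / B], [F → . id], [F' → . F] }  — shift
  I1: { [B → . id /], [B → . id id x], [F → / . B] }  — shift
  I2: { [F' → F .] }  — accept
  I3: { [F → id .] }  — reduce
  I4: { [F → / B .] }  — reduce
  I5: { [B → id . /], [B → id . id x] }  — shift
  I6: { [B → id / .] }  — reduce
  I7: { [B → id id . x] }  — shift
  I8: { [B → id id x .] }  — reduce

Every state is either a pure shift/goto state or contains exactly one complete item and nothing to shift — no conflicts. The grammar is LR(0).

Answer: Yes, the grammar is LR(0)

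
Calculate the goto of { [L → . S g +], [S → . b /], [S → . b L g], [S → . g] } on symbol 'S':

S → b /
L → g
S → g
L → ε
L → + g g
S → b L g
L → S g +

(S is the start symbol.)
GOTO(I, 'S') = CLOSURE({ [A → αX.β] : [A → α.Xβ] ∈ I, X = 'S' })

Items with dot before 'S', with the dot advanced:
  [L → . S g +] → [L → S . g +]
Closure adds nothing (no advanced item has the dot before a non-terminal).

GOTO = { [L → S . g +] }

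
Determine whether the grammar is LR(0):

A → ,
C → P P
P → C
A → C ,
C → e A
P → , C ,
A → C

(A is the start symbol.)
No. Shift-reduce conflict between [A → , .] and [C → . e A]

A grammar is LR(0) if no state in the canonical LR(0) collection has:
  - both a shift item (dot before a terminal) and a complete item (shift-reduce conflict), or
  - two or more complete items (reduce-reduce conflict; the accept item [A' → A .] counts as a complete item here).

Augment with A' → A and build the canonical LR(0) collection (I0 = CLOSURE({[A' → . A]}), then GOTO on every symbol after a dot until no new states appear). It has 13 states:
  I0: { [A → . ,], [A → . C ,], [A → . C], [A' → . A], [C → . P P], [C → . e A], [P → . , C ,], [P → . C] }  — shift
  I1: { [A → , .], [C → . P P], [C → . e A], [P → , . C ,], [P → . , C ,], [P → . C] }  — shift, reduce
  I2: { [A' → A .] }  — accept
  I3: { [A → C . ,], [A → C .], [P → C .] }  — shift, 2 reduces
  I4: { [C → . P P], [C → . e A], [C → P . P], [P → . , C ,], [P → . C] }  — shift
  I5: { [A → . ,], [A → . C ,], [A → . C], [C → . P P], [C → . e A], [C → e . A], [P → . , C ,], [P → . C] }  — shift
  I6: { [C → e A .] }  — reduce
  I7: { [C → . P P], [C → . e A], [P → , . C ,], [P → . , C ,], [P → . C] }  — shift
  I8: { [P → C .] }  — reduce
  I9: { [C → . P P], [C → . e A], [C → P . P], [C → P P .], [P → . , C ,], [P → . C] }  — shift, reduce
  I10: { [P → , C . ,], [P → C .] }  — shift, reduce
  I11: { [P → , C , .] }  — reduce
  I12: { [A → C , .] }  — reduce

Conflict in state I1:
  Shift-reduce conflict between [A → , .] and [C → . e A]
So the grammar is NOT LR(0).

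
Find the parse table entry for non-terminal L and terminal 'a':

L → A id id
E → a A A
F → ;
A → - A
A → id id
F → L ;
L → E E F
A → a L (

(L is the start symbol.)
L → A id id, L → E E F

To find M[L, 'a'], we find productions for L where 'a' is in the predict set (PREDICT(N → α) = (FIRST(α) \ {ε}) ∪ (FOLLOW(N) if α ⇒* ε)).

Relevant sets:
  FIRST(A) = { '-', 'a', 'id' }
  FIRST(E) = { 'a' }

L → A id id: PREDICT = { '-', 'a', 'id' }
  'a' is in predict set, so this production goes in M[L, 'a']
L → E E F: PREDICT = { 'a' }
  'a' is in predict set, so this production goes in M[L, 'a']

M[L, 'a'] = L → A id id, L → E E F  (a multiply-defined cell — the grammar is not LL(1))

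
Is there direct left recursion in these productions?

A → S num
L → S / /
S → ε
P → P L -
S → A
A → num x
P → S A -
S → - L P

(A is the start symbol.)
Direct left recursion occurs when N → N α for some non-terminal N (the right-hand side begins with the left-hand side itself).

A → S num: starts with S
L → S / /: starts with S
S → ε: starts with ε
P → P L -: LEFT RECURSIVE (starts with P)
S → A: starts with A
A → num x: starts with num
P → S A -: starts with S
S → - L P: starts with '-'

The grammar has direct left recursion on: P.

Answer: Yes, P is left-recursive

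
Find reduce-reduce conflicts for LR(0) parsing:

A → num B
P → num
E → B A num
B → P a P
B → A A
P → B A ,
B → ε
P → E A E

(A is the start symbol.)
Yes — I7: [B → .] vs [P → num .]

A reduce-reduce conflict occurs when an LR(0) state has two complete items [A → α .] and [B → β .] — both call for a reduction, and with no lookahead the parser cannot choose between them.

Augment with A' → A and build the canonical LR(0) collection (I0 = CLOSURE({[A' → . A]}), then GOTO on every symbol after a dot until no new states appear). It has 17 states:
  I0: { [A → . num B], [A' → . A] }  — shift
  I1: { [A' → A .] }  — accept
  I2: { [A → . num B], [A → num . B], [B → . A A], [B → . P a P], [B → .], [E → . B A num], [P → . B A ,], [P → . E A E], [P → . num] }  — shift, reduce
  I3: { [A → . num B], [B → A . A] }  — shift
  I4: { [A → . num B], [A → num B .], [E → B . A num], [P → B . A ,] }  — shift, reduce
  I5: { [A → . num B], [P → E . A E] }  — shift
  I6: { [B → P . a P] }  — shift
  I7: { [A → . num B], [A → num . B], [B → . A A], [B → . P a P], [B → .], [E → . B A num], [P → . B A ,], [P → . E A E], [P → . num], [P → num .] }  — shift, 2 reduces
  I8: { [A → . num B], [B → . A A], [B → . P a P], [B → .], [B → P a . P], [E → . B A num], [P → . B A ,], [P → . E A E], [P → . num] }  — shift, reduce
  I9: { [A → . num B], [E → B . A num], [P → B . A ,] }  — shift
  I10: { [B → P . a P], [B → P a P .] }  — shift, reduce
  I11: { [E → B A . num], [P → B A . ,] }  — shift
  I12: { [P → B A , .] }  — reduce
  I13: { [E → B A num .] }  — reduce
  I14: { [A → . num B], [B → . A A], [B → . P a P], [B → .], [E → . B A num], [P → . B A ,], [P → . E A E], [P → . num], [P → E A . E] }  — shift, reduce
  I15: { [A → . num B], [P → E . A E], [P → E A E .] }  — shift, reduce
  I16: { [B → A A .] }  — reduce

I7 contains complete items [B → .], [P → num .] — reduce-reduce conflict.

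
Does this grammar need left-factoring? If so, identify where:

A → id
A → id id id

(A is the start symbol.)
Yes, A has productions with common prefix 'id'

Left-factoring is needed when two productions for the same non-terminal
share a common prefix on the right-hand side.

Productions for A:
  A → id
  A → id id id

Found common prefix 'id' in productions for A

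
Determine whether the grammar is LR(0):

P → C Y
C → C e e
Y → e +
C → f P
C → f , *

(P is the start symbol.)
Yes, the grammar is LR(0)

Augment with P' → P and build the canonical LR(0) collection (I0 = CLOSURE({[P' → . P]}), then GOTO on every symbol after a dot until no new states appear). It has 11 states:
  I0: { [C → . C e e], [C → . f , *], [C → . f P], [P → . C Y], [P' → . P] }  — shift
  I1: { [C → C . e e], [P → C . Y], [Y → . e +] }  — shift
  I2: { [P' → P .] }  — accept
  I3: { [C → . C e e], [C → . f , *], [C → . f P], [C → f . , *], [C → f . P], [P → . C Y] }  — shift
  I4: { [C → f , . *] }  — shift
  I5: { [C → f P .] }  — reduce
  I6: { [C → f , * .] }  — reduce
  I7: { [P → C Y .] }  — reduce
  I8: { [C → C e . e], [Y → e . +] }  — shift
  I9: { [Y → e + .] }  — reduce
  I10: { [C → C e e .] }  — reduce

Every state is either a pure shift/goto state or contains exactly one complete item and nothing to shift — no conflicts. The grammar is LR(0).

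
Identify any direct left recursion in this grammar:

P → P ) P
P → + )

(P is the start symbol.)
Direct left recursion occurs when N → N α for some non-terminal N (the right-hand side begins with the left-hand side itself).

P → P ) P: LEFT RECURSIVE (starts with P)
P → + ): starts with '+'

The grammar has direct left recursion on: P.

Answer: Yes, P is left-recursive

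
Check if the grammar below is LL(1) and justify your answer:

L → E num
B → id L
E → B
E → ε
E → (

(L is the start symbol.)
A grammar is LL(1) if for each non-terminal N with multiple productions, the predict sets of those productions are pairwise disjoint, where PREDICT(N → α) = (FIRST(α) \ {ε}) ∪ (FOLLOW(N) if α ⇒* ε).

Relevant sets:
  FIRST(B) = { 'id' }
  FOLLOW(E) = { 'num' }

For E:
  PREDICT(E → B) = { 'id' }
  PREDICT(E → ε) = { 'num' }
  PREDICT(E → '(') = { '(' }
L, B have a single production, so nothing to check there.

All predict sets are disjoint. The grammar IS LL(1).

Answer: Yes, the grammar is LL(1).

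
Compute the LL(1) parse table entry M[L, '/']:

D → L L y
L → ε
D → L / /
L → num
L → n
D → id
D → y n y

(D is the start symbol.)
L → ε

To find M[L, '/'], we find productions for L where '/' is in the predict set (PREDICT(N → α) = (FIRST(α) \ {ε}) ∪ (FOLLOW(N) if α ⇒* ε)).

Relevant sets:
  FOLLOW(L) = { '/', 'n', 'num', 'y' }

L → ε: PREDICT = { '/', 'n', 'num', 'y' }
  '/' is in predict set, so this production goes in M[L, '/']
L → num: PREDICT = { 'num' }
L → n: PREDICT = { 'n' }

M[L, '/'] = L → ε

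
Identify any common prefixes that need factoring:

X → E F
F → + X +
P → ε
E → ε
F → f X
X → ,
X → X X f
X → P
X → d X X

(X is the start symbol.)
No, left-factoring is not needed

Left-factoring is needed when two productions for the same non-terminal
share a common prefix on the right-hand side.

Productions for X:
  X → E F
  X → ,
  X → X X f
  X → P
  X → d X X
Productions for F:
  F → + X +
  F → f X

No common prefixes found.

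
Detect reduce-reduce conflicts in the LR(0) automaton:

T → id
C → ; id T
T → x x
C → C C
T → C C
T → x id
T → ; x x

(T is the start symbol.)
Yes — I9: [C → C C .] vs [T → C C .]

A reduce-reduce conflict occurs when an LR(0) state has two complete items [A → α .] and [B → β .] — both call for a reduction, and with no lookahead the parser cannot choose between them.

Augment with T' → T and build the canonical LR(0) collection (I0 = CLOSURE({[T' → . T]}), then GOTO on every symbol after a dot until no new states appear). It has 15 states:
  I0: { [C → . ; id T], [C → . C C], [T → . ; x x], [T → . C C], [T → . id], [T → . x id], [T → . x x], [T' → . T] }  — shift
  I1: { [C → ; . id T], [T → ; . x x] }  — shift
  I2: { [C → . ; id T], [C → . C C], [C → C . C], [T → C . C] }  — shift
  I3: { [T' → T .] }  — accept
  I4: { [T → id .] }  — reduce
  I5: { [T → x . id], [T → x . x] }  — shift
  I6: { [T → x id .] }  — reduce
  I7: { [T → x x .] }  — reduce
  I8: { [C → ; . id T] }  — shift
  I9: { [C → . ; id T], [C → . C C], [C → C . C], [C → C C .], [T → C C .] }  — shift, 2 reduces
  I10: { [C → . ; id T], [C → . C C], [C → C . C], [C → C C .] }  — shift, reduce
  I11: { [C → . ; id T], [C → . C C], [C → ; id . T], [T → . ; x x], [T → . C C], [T → . id], [T → . x id], [T → . x x] }  — shift
  I12: { [C → ; id T .] }  — reduce
  I13: { [T → ; x . x] }  — shift
  I14: { [T → ; x x .] }  — reduce

I9 contains complete items [C → C C .], [T → C C .] — reduce-reduce conflict.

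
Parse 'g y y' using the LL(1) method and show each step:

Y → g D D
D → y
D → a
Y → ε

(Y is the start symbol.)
LL(1) parsing maintains a stack (initially the start symbol over $) and the input. At each step: if the stack top is a terminal, match it against the current input token; if it is a non-terminal N, replace it with the RHS of M[N, lookahead] (the unique production whose predict set contains the lookahead).

Stack is shown with the top on the left.

Stack    Input    Action
------------------------
Y $      g y y $  output Y → g D D
g D D $  g y y $  match 'g'
D D $    y y $    output D → y
y D $    y y $    match 'y'
D $      y $      output D → y
y $      y $      match 'y'
$        $        accept

The string is accepted.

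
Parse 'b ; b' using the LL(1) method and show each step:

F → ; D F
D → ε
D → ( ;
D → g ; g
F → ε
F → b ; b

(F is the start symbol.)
Stack is shown with the top on the left.

Stack    Input    Action
------------------------
F $      b ; b $  output F → b ; b
b ; b $  b ; b $  match 'b'
; b $    ; b $    match ';'
b $      b $      match 'b'
$        $        accept

The string is accepted.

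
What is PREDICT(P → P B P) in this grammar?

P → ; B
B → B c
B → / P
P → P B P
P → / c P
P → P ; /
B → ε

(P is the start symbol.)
{ '/', ';' }

PREDICT(P → P B P) = (FIRST(RHS) \ {ε}) ∪ (FOLLOW(P) if ε ∈ FIRST(RHS), i.e. RHS ⇒* ε)
FIRST(P) = { '/', ';' }
FIRST(P B P) = { '/', ';' }
ε ∉ FIRST(P B P), so FOLLOW(P) is not added.
PREDICT(P → P B P) = { '/', ';' }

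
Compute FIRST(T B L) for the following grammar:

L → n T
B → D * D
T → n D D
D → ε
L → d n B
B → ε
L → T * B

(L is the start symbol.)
{ 'n' }

FIRST sets of the non-terminals involved (from the grammar, by fixed-point iteration):
  FIRST(T) = { 'n' }

To compute FIRST(T B L), process the symbols left to right:
Symbol T is a non-terminal. Add FIRST(T) \ {ε} = { 'n' }
T is not nullable (ε ∉ FIRST(T)), so stop here.
FIRST(T B L) = { 'n' }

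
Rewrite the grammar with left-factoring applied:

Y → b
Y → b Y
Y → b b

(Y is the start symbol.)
Left-factoring transforms A → αβ₁ | αβ₂ into A → αA' and A' → β₁ | β₂
(α is the longest common prefix among the alternatives). Repeat until
no nonterminal has two alternatives with a common prefix.

Round 1: Y has alternatives sharing prefix 'b'. Introduce Y': Y → b Y'
  Add: Y' → ε
  Add: Y' → Y
  Add: Y' → b

No remaining common prefixes — done.

Resulting grammar:
Y → b Y'
Y' → ε
Y' → Y
Y' → b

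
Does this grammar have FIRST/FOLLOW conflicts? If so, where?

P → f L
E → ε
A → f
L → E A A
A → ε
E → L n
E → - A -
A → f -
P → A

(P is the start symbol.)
Yes. E → L n with FOLLOW(E) on { 'f', 'n' }; A → f with FOLLOW(A) on { 'f' }; A → f '-' with FOLLOW(A) on { 'f' }

Nullable non-terminals: A, E, L, P.
FIRST sets used below: FIRST(L) = { '-', 'f', 'n', ε }, FIRST(A) = { 'f', ε }

A: nullable alternative(s) A → ε; FOLLOW(A) = { $, '-', 'f', 'n' }
  A → f: FIRST \ {ε} = { 'f' } — overlaps FOLLOW(A) on { 'f' }: CONFLICT
  A → ε: FIRST \ {ε} = { } — this is the only nullable alternative, skip
  A → f -: FIRST \ {ε} = { 'f' } — overlaps FOLLOW(A) on { 'f' }: CONFLICT

E: nullable alternative(s) E → ε; FOLLOW(E) = { $, 'f', 'n' }
  E → ε: FIRST \ {ε} = { } — this is the only nullable alternative, skip
  E → L n: FIRST \ {ε} = { '-', 'f', 'n' } — overlaps FOLLOW(E) on { 'f', 'n' }: CONFLICT
  E → - A -: FIRST \ {ε} = { '-' } — disjoint from FOLLOW(E)
L has a nullable alternative but only one production, so nothing to check.

P: nullable alternative(s) P → A; FOLLOW(P) = { $ }
  P → f L: FIRST \ {ε} = { 'f' } — disjoint from FOLLOW(P)
  P → A: FIRST \ {ε} = { 'f' } — this is the only nullable alternative, skip

So the grammar has 3 FIRST/FOLLOW conflicts (marked CONFLICT above).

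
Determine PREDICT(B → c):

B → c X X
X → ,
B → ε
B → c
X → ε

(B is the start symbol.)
PREDICT(B → c) = (FIRST(RHS) \ {ε}) ∪ (FOLLOW(B) if ε ∈ FIRST(RHS), i.e. RHS ⇒* ε)
FIRST(c) = { 'c' }
ε ∉ FIRST(c), so FOLLOW(B) is not added.
PREDICT(B → c) = { 'c' }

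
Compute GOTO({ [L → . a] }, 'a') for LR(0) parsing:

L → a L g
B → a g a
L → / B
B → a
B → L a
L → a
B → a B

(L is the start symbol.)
GOTO(I, 'a') = CLOSURE({ [A → αX.β] : [A → α.Xβ] ∈ I, X = 'a' })

Items with dot before 'a', with the dot advanced:
  [L → . a] → [L → a .]
Closure adds nothing (no advanced item has the dot before a non-terminal).

GOTO = { [L → a .] }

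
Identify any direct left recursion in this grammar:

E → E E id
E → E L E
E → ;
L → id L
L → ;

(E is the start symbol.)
Yes, E is left-recursive

Direct left recursion occurs when N → N α for some non-terminal N (the right-hand side begins with the left-hand side itself).

E → E E id: LEFT RECURSIVE (starts with E)
E → E L E: LEFT RECURSIVE (starts with E)
E → ;: starts with ';'
L → id L: starts with id
L → ;: starts with ';'

The grammar has direct left recursion on: E.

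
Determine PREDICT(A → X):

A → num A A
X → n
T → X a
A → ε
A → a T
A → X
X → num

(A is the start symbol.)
PREDICT(A → X) = (FIRST(RHS) \ {ε}) ∪ (FOLLOW(A) if ε ∈ FIRST(RHS), i.e. RHS ⇒* ε)
FIRST(X) = { 'n', 'num' }
FIRST(X) = { 'n', 'num' }
ε ∉ FIRST(X), so FOLLOW(A) is not added.
PREDICT(A → X) = { 'n', 'num' }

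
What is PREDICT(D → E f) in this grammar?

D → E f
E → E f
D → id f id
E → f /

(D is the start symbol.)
{ 'f' }

PREDICT(D → E f) = (FIRST(RHS) \ {ε}) ∪ (FOLLOW(D) if ε ∈ FIRST(RHS), i.e. RHS ⇒* ε)
FIRST(E) = { 'f' }
FIRST(E f) = { 'f' }
ε ∉ FIRST(E f), so FOLLOW(D) is not added.
PREDICT(D → E f) = { 'f' }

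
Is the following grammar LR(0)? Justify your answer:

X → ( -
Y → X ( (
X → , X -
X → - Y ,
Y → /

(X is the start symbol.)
A grammar is LR(0) if no state in the canonical LR(0) collection has:
  - both a shift item (dot before a terminal) and a complete item (shift-reduce conflict), or
  - two or more complete items (reduce-reduce conflict; the accept item [X' → X .] counts as a complete item here).

Augment with X' → X and build the canonical LR(0) collection (I0 = CLOSURE({[X' → . X]}), then GOTO on every symbol after a dot until no new states appear). It has 14 states:
  I0: { [X → . ( -], [X → . , X -], [X → . - Y ,], [X' → . X] }  — shift
  I1: { [X → ( . -] }  — shift
  I2: { [X → , . X -], [X → . ( -], [X → . , X -], [X → . - Y ,] }  — shift
  I3: { [X → - . Y ,], [X → . ( -], [X → . , X -], [X → . - Y ,], [Y → . /], [Y → . X ( (] }  — shift
  I4: { [X' → X .] }  — accept
  I5: { [Y → / .] }  — reduce
  I6: { [Y → X . ( (] }  — shift
  I7: { [X → - Y . ,] }  — shift
  I8: { [X → - Y , .] }  — reduce
  I9: { [Y → X ( . (] }  — shift
  I10: { [Y → X ( ( .] }  — reduce
  I11: { [X → , X . -] }  — shift
  I12: { [X → , X - .] }  — reduce
  I13: { [X → ( - .] }  — reduce

Every state is either a pure shift/goto state or contains exactly one complete item and nothing to shift — no conflicts. The grammar is LR(0).

Answer: Yes, the grammar is LR(0)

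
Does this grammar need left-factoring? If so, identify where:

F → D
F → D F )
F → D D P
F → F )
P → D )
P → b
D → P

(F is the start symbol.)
Yes, F has productions with common prefix 'D'

Left-factoring is needed when two productions for the same non-terminal
share a common prefix on the right-hand side.

Productions for F:
  F → D
  F → D F )
  F → D D P
  F → F )
Productions for P:
  P → D )
  P → b

Found common prefix 'D' in productions for F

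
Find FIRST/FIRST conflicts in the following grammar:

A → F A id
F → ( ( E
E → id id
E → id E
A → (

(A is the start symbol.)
A FIRST/FIRST conflict occurs when two productions N → α and N → β for the same non-terminal have FIRST(α) ∩ FIRST(β) ≠ ∅ (with ε ∈ FIRST of a nullable right-hand side, so two nullable alternatives also conflict).

FIRST sets of the non-terminals at (or reachable through a nullable prefix from) the front of some alternative:
  FIRST(F) = { '(' }

Productions for A:
  A → F A id: FIRST = { '(' }
  A → (: FIRST = { '(' }
Productions for E:
  E → id id: FIRST = { 'id' }
  E → id E: FIRST = { 'id' }
F has only one production, so no FIRST/FIRST conflict is possible there.

Conflict for A: A → F A id and A → (
  Overlap: { '(' }
Conflict for E: E → id id and E → id E
  Overlap: { 'id' }

Answer: Yes. A → F A id / A → '(' on { '(' }; E → id id / E → id E on { 'id' }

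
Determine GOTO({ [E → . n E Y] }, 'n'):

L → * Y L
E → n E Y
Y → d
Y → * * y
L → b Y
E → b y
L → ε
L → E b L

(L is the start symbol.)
GOTO(I, 'n') = CLOSURE({ [A → αX.β] : [A → α.Xβ] ∈ I, X = 'n' })

Items with dot before 'n', with the dot advanced:
  [E → . n E Y] → [E → n . E Y]
Closure of the advanced items:
  [E → n . E Y] has the dot before E: add [E → . n E Y], [E → . b y]

GOTO = { [E → . b y], [E → . n E Y], [E → n . E Y] }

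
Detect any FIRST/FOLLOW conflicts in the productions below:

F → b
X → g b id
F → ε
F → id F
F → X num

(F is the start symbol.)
No FIRST/FOLLOW conflicts.

Nullable non-terminals: F.
FIRST sets used below: FIRST(X) = { 'g' }

F: nullable alternative(s) F → ε; FOLLOW(F) = { $ }
  F → b: FIRST \ {ε} = { 'b' } — disjoint from FOLLOW(F)
  F → ε: FIRST \ {ε} = { } — this is the only nullable alternative, skip
  F → id F: FIRST \ {ε} = { 'id' } — disjoint from FOLLOW(F)
  F → X num: FIRST \ {ε} = { 'g' } — disjoint from FOLLOW(F)

X has no nullable alternative, so no FIRST/FOLLOW check is needed there.

No FIRST/FOLLOW conflicts found.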